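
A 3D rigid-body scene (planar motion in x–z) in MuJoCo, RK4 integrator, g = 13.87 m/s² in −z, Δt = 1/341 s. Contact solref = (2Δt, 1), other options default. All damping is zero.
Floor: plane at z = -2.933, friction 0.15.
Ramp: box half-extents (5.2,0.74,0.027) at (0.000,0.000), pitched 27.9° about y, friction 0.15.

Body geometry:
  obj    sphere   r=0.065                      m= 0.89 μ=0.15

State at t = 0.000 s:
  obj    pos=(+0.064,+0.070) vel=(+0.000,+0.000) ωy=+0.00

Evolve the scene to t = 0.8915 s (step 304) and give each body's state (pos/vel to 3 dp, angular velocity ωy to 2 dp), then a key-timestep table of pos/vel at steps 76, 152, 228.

State at t = 0.8915 s:
  obj    pos=(+1.699,-0.796) vel=(+3.667,-1.939) ωy=+62.97

Key-timestep trajectory:
   step    t(s)  obj.x    obj.z    obj.vx   obj.vz 
     76  0.2229   +0.167  +0.016  +0.917  -0.487
    152  0.4457   +0.473  -0.146  +1.834  -0.971
    228  0.6686   +0.984  -0.417  +2.747  -1.467


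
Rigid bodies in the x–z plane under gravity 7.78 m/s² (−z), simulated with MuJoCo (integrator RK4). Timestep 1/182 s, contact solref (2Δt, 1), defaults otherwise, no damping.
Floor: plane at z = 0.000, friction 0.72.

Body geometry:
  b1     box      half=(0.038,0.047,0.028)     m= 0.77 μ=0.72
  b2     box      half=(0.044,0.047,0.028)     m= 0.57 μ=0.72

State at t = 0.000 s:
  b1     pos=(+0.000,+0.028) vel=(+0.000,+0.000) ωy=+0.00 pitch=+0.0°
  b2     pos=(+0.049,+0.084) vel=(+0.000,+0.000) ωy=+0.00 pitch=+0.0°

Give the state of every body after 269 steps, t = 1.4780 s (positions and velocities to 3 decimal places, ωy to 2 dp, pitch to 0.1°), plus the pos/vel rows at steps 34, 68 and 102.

State at t = 1.4780 s:
  b1     pos=(+0.000,+0.028) vel=(+0.000,+0.000) ωy=+0.00 pitch=+0.0°
  b2     pos=(+0.091,+0.044) vel=(+0.000,+0.000) ωy=+0.00 pitch=+90.0°

Key-timestep trajectory:
   step    t(s)  b1.x    b1.z    b1.vx   b1.vz   b2.x    b2.z    b2.vx   b2.vz 
     34  0.1868   +0.000  +0.028  +0.000  +0.000   +0.071  +0.057  +0.180  -0.522
     68  0.3736   +0.000  +0.028  +0.000  +0.000   +0.105  +0.050  +0.008  +0.002
    102  0.5604   +0.000  +0.028  +0.000  +0.000   +0.087  +0.046  -0.012  +0.014


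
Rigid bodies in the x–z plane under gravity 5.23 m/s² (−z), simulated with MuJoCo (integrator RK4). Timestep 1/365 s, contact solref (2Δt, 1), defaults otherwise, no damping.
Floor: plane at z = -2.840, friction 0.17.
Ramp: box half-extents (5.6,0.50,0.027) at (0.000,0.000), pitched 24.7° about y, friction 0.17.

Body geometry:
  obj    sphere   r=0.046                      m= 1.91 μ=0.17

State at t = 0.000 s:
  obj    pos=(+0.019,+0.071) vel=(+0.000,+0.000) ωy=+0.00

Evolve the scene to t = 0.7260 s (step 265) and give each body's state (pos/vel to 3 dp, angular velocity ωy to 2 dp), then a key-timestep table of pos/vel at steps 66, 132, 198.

State at t = 0.7260 s:
  obj    pos=(+0.393,-0.100) vel=(+1.030,-0.474) ωy=+24.63

Key-timestep trajectory:
   step    t(s)  obj.x    obj.z    obj.vx   obj.vz 
     66  0.1808   +0.042  +0.061  +0.257  -0.118
    132  0.3616   +0.112  +0.029  +0.513  -0.236
    198  0.5425   +0.228  -0.025  +0.769  -0.354


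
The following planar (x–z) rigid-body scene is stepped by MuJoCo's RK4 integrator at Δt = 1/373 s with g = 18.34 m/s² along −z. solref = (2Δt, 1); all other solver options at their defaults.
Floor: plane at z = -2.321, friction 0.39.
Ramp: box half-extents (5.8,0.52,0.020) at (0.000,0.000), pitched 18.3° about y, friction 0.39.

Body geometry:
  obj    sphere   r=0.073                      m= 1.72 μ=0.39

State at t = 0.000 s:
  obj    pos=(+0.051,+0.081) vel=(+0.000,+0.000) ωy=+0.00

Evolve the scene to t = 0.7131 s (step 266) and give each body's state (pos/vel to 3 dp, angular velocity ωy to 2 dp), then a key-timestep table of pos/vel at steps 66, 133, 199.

State at t = 0.7131 s:
  obj    pos=(+1.044,-0.247) vel=(+2.785,-0.921) ωy=+40.18

Key-timestep trajectory:
   step    t(s)  obj.x    obj.z    obj.vx   obj.vz 
     66  0.1769   +0.112  +0.061  +0.691  -0.229
    133  0.3566   +0.299  -0.001  +1.393  -0.461
    199  0.5335   +0.607  -0.103  +2.084  -0.689


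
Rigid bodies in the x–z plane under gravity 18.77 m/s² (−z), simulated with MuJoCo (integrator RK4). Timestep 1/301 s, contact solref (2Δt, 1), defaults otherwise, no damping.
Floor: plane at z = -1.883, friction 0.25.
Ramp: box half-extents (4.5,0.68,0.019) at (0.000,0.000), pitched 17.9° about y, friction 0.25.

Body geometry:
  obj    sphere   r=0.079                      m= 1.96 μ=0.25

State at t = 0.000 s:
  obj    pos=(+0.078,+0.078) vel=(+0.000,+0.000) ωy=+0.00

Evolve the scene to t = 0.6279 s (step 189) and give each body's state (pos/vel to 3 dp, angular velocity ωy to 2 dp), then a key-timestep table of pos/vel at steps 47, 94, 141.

State at t = 0.6279 s:
  obj    pos=(+0.851,-0.172) vel=(+2.462,-0.795) ωy=+32.75

Key-timestep trajectory:
   step    t(s)  obj.x    obj.z    obj.vx   obj.vz 
     47  0.1561   +0.126  +0.062  +0.612  -0.198
     94  0.3123   +0.269  +0.016  +1.225  -0.396
    141  0.4684   +0.508  -0.061  +1.837  -0.593


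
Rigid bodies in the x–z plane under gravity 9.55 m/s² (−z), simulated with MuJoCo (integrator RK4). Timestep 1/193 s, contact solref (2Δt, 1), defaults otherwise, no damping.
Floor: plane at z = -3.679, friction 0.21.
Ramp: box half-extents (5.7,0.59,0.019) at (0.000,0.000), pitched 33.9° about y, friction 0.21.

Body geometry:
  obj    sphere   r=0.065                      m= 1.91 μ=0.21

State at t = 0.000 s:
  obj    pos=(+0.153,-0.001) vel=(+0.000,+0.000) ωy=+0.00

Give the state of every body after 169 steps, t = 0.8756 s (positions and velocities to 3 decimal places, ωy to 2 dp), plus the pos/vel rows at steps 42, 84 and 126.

State at t = 0.8756 s:
  obj    pos=(+1.364,-0.815) vel=(+2.765,-1.858) ωy=+51.23

Key-timestep trajectory:
   step    t(s)  obj.x    obj.z    obj.vx   obj.vz 
     42  0.2176   +0.228  -0.052  +0.688  -0.462
     84  0.4352   +0.452  -0.203  +1.375  -0.924
    126  0.6528   +0.826  -0.454  +2.062  -1.386


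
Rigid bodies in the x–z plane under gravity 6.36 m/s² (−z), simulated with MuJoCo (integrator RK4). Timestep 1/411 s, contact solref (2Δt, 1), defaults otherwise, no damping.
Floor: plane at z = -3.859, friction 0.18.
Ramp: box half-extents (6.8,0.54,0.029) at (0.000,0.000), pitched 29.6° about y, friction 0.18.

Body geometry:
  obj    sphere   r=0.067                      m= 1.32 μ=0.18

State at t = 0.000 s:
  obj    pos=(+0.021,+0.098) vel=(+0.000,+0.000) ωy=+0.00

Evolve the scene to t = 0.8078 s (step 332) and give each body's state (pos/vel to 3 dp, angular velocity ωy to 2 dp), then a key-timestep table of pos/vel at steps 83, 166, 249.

State at t = 0.8078 s:
  obj    pos=(+0.658,-0.263) vel=(+1.576,-0.895) ωy=+27.05

Key-timestep trajectory:
   step    t(s)  obj.x    obj.z    obj.vx   obj.vz 
     83  0.2019   +0.061  +0.076  +0.394  -0.224
    166  0.4039   +0.180  +0.008  +0.788  -0.448
    249  0.6058   +0.379  -0.105  +1.182  -0.672


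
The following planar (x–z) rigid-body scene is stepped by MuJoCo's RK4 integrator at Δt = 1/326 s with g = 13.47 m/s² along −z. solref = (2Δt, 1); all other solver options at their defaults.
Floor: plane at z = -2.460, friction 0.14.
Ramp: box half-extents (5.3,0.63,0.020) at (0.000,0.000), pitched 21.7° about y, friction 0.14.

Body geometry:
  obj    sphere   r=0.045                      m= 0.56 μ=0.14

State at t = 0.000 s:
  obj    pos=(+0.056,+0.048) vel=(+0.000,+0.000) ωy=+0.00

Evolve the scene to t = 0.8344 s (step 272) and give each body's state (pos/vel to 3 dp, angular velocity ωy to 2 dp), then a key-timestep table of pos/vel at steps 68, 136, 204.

State at t = 0.8344 s:
  obj    pos=(+1.207,-0.410) vel=(+2.758,-1.098) ωy=+65.95

Key-timestep trajectory:
   step    t(s)  obj.x    obj.z    obj.vx   obj.vz 
     68  0.2086   +0.128  +0.019  +0.690  -0.274
    136  0.4172   +0.344  -0.067  +1.379  -0.549
    204  0.6258   +0.703  -0.210  +2.069  -0.823


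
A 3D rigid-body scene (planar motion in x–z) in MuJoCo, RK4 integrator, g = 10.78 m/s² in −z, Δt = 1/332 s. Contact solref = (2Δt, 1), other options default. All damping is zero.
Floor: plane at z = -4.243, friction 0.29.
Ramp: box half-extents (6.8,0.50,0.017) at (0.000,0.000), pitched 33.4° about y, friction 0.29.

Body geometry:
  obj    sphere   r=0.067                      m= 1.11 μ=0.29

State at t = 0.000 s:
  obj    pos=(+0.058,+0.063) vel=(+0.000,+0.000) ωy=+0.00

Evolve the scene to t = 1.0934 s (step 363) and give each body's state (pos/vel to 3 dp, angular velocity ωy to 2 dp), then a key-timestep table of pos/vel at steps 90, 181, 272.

State at t = 1.0934 s:
  obj    pos=(+2.173,-1.332) vel=(+3.869,-2.551) ωy=+69.16

Key-timestep trajectory:
   step    t(s)  obj.x    obj.z    obj.vx   obj.vz 
     90  0.2711   +0.188  -0.023  +0.959  -0.633
    181  0.5452   +0.584  -0.284  +1.929  -1.272
    272  0.8193   +1.246  -0.721  +2.899  -1.912


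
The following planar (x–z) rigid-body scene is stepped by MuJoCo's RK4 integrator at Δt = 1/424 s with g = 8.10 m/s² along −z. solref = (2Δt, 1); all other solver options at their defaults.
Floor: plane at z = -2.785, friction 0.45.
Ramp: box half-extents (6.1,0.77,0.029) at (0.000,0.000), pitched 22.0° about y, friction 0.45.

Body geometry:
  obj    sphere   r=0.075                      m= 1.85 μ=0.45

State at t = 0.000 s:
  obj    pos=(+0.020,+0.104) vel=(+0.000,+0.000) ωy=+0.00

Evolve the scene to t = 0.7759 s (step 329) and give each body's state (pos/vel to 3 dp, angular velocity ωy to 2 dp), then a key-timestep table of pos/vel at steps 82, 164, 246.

State at t = 0.7759 s:
  obj    pos=(+0.625,-0.140) vel=(+1.559,-0.630) ωy=+22.42

Key-timestep trajectory:
   step    t(s)  obj.x    obj.z    obj.vx   obj.vz 
     82  0.1934   +0.058  +0.089  +0.389  -0.157
    164  0.3868   +0.170  +0.043  +0.777  -0.314
    246  0.5802   +0.358  -0.033  +1.166  -0.471


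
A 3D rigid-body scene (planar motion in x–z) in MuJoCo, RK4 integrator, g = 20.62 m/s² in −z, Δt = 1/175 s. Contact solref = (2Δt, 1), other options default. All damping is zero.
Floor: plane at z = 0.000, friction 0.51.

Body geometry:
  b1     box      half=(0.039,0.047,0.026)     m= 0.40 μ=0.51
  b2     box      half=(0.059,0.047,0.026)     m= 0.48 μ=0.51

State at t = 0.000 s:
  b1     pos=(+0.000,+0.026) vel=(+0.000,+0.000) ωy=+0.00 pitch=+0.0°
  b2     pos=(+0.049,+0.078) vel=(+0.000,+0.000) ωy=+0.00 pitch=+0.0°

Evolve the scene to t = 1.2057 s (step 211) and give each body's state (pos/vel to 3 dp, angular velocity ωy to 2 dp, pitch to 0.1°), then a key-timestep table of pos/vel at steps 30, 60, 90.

State at t = 1.2057 s:
  b1     pos=(+0.000,+0.026) vel=(+0.000,+0.000) ωy=+0.00 pitch=+0.0°
  b2     pos=(+0.109,+0.059) vel=(+0.000,+0.000) ωy=+0.00 pitch=+90.0°

Key-timestep trajectory:
   step    t(s)  b1.x    b1.z    b1.vx   b1.vz   b2.x    b2.z    b2.vx   b2.vz 
     30  0.1714   +0.000  +0.026  +0.000  +0.000   +0.078  +0.064  +0.181  +0.044
     60  0.3429   +0.000  +0.026  +0.000  +0.000   +0.116  +0.062  +0.100  +0.050
     90  0.5143   +0.000  +0.026  +0.000  +0.000   +0.106  +0.060  +0.163  -0.062


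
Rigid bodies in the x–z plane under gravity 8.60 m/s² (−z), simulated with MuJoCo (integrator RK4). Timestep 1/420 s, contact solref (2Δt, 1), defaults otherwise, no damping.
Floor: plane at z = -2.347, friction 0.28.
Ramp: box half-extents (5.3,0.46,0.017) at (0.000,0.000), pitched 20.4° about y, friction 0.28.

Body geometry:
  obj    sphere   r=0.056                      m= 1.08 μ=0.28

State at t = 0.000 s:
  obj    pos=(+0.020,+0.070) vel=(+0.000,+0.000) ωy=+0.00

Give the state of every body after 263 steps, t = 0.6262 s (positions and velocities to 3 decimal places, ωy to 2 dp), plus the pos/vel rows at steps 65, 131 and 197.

State at t = 0.6262 s:
  obj    pos=(+0.414,-0.076) vel=(+1.257,-0.467) ωy=+23.94

Key-timestep trajectory:
   step    t(s)  obj.x    obj.z    obj.vx   obj.vz 
     65  0.1548   +0.044  +0.061  +0.311  -0.116
    131  0.3119   +0.118  +0.034  +0.626  -0.233
    197  0.4690   +0.241  -0.012  +0.941  -0.350


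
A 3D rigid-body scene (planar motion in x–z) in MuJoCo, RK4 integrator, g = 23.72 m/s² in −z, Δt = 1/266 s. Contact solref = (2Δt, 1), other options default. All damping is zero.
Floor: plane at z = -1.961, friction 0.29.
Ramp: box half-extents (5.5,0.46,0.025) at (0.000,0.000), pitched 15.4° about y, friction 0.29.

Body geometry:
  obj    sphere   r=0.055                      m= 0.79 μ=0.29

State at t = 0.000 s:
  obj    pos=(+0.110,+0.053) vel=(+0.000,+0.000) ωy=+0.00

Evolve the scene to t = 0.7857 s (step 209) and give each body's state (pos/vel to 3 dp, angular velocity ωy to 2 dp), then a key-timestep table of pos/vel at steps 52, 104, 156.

State at t = 0.7857 s:
  obj    pos=(+1.449,-0.316) vel=(+3.408,-0.939) ωy=+64.27

Key-timestep trajectory:
   step    t(s)  obj.x    obj.z    obj.vx   obj.vz 
     52  0.1955   +0.193  +0.030  +0.848  -0.234
    104  0.3910   +0.442  -0.039  +1.696  -0.467
    156  0.5865   +0.856  -0.153  +2.544  -0.701


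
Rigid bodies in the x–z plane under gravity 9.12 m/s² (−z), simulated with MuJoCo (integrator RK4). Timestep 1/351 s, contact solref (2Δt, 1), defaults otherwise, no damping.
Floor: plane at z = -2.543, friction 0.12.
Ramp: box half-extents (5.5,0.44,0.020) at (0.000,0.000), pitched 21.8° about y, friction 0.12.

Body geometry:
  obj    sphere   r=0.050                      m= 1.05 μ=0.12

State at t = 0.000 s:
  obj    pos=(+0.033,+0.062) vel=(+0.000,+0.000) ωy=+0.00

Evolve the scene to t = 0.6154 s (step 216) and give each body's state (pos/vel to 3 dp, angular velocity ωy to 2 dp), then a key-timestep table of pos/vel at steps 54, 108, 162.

State at t = 0.6154 s:
  obj    pos=(+0.458,-0.108) vel=(+1.382,-0.553) ωy=+29.77

Key-timestep trajectory:
   step    t(s)  obj.x    obj.z    obj.vx   obj.vz 
     54  0.1538   +0.060  +0.052  +0.346  -0.138
    108  0.3077   +0.139  +0.020  +0.691  -0.276
    162  0.4615   +0.272  -0.034  +1.037  -0.415


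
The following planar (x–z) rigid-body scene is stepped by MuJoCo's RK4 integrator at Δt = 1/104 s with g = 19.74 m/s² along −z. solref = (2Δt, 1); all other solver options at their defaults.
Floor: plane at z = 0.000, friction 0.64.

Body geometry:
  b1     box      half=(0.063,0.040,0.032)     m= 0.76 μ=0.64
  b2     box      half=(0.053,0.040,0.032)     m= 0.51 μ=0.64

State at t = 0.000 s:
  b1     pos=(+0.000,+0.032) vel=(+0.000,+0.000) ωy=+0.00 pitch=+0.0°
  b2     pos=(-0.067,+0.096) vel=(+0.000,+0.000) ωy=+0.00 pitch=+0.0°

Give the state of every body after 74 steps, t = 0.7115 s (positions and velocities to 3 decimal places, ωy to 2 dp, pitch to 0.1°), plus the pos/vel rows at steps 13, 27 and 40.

State at t = 0.7115 s:
  b1     pos=(+0.000,+0.032) vel=(+0.000,+0.000) ωy=+0.00 pitch=+0.0°
  b2     pos=(-0.113,+0.053) vel=(+0.000,+0.000) ωy=+0.00 pitch=-90.0°

Key-timestep trajectory:
   step    t(s)  b1.x    b1.z    b1.vx   b1.vz   b2.x    b2.z    b2.vx   b2.vz 
     13  0.1250   +0.000  +0.032  +0.001  +0.001   -0.078  +0.092  -0.220  -0.146
     27  0.2596   +0.000  +0.032  +0.000  +0.000   -0.123  +0.055  -0.149  +0.147
     40  0.3846   +0.000  +0.032  +0.000  +0.000   -0.112  +0.052  +0.075  +0.015


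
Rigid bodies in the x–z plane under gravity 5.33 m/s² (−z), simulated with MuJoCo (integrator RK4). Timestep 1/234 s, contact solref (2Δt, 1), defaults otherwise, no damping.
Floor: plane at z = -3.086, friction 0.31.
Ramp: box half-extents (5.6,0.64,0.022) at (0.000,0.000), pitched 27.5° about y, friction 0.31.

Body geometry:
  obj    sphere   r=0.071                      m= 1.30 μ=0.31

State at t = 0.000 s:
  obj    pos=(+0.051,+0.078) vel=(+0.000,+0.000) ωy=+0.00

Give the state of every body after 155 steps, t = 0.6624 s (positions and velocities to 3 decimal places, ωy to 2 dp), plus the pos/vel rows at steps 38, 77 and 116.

State at t = 0.6624 s:
  obj    pos=(+0.393,-0.100) vel=(+1.033,-0.538) ωy=+16.40

Key-timestep trajectory:
   step    t(s)  obj.x    obj.z    obj.vx   obj.vz 
     38  0.1624   +0.072  +0.068  +0.253  -0.132
     77  0.3291   +0.136  +0.034  +0.513  -0.267
    116  0.4957   +0.243  -0.022  +0.773  -0.402


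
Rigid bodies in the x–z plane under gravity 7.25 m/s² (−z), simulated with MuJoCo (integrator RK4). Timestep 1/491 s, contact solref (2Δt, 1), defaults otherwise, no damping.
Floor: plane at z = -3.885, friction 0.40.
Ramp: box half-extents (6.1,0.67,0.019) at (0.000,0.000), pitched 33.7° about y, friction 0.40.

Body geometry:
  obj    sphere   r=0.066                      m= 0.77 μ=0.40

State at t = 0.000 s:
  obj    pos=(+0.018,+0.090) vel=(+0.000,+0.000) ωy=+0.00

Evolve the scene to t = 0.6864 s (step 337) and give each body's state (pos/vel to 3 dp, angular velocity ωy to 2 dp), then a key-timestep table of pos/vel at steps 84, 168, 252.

State at t = 0.6864 s:
  obj    pos=(+0.581,-0.285) vel=(+1.641,-1.094) ωy=+29.88

Key-timestep trajectory:
   step    t(s)  obj.x    obj.z    obj.vx   obj.vz 
     84  0.1711   +0.053  +0.067  +0.409  -0.273
    168  0.3422   +0.158  -0.003  +0.818  -0.546
    252  0.5132   +0.333  -0.120  +1.227  -0.818


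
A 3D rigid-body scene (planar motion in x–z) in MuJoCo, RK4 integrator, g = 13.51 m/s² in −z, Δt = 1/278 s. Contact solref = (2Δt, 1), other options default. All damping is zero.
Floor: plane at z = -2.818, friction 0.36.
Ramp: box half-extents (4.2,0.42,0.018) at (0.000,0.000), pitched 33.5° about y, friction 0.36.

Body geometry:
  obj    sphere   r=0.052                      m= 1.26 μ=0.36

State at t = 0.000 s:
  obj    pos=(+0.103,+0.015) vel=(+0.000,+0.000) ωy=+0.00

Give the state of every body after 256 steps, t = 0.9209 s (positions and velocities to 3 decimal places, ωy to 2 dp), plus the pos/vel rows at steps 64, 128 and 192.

State at t = 0.9209 s:
  obj    pos=(+1.987,-1.231) vel=(+4.090,-2.707) ωy=+94.31

Key-timestep trajectory:
   step    t(s)  obj.x    obj.z    obj.vx   obj.vz 
     64  0.2302   +0.221  -0.062  +1.023  -0.677
    128  0.4604   +0.574  -0.296  +2.045  -1.354
    192  0.6906   +1.163  -0.686  +3.068  -2.030


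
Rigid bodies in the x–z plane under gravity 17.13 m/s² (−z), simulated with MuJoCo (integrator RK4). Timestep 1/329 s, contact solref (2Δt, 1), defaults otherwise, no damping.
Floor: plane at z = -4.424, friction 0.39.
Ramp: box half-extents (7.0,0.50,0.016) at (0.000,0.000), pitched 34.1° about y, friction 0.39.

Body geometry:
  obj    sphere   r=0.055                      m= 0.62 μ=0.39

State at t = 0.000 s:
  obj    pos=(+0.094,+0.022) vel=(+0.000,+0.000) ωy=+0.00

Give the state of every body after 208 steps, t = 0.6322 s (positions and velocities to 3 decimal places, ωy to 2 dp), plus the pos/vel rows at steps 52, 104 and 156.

State at t = 0.6322 s:
  obj    pos=(+1.229,-0.747) vel=(+3.591,-2.432) ωy=+78.84

Key-timestep trajectory:
   step    t(s)  obj.x    obj.z    obj.vx   obj.vz 
     52  0.1581   +0.165  -0.026  +0.898  -0.608
    104  0.3161   +0.378  -0.170  +1.796  -1.216
    156  0.4742   +0.733  -0.410  +2.694  -1.824


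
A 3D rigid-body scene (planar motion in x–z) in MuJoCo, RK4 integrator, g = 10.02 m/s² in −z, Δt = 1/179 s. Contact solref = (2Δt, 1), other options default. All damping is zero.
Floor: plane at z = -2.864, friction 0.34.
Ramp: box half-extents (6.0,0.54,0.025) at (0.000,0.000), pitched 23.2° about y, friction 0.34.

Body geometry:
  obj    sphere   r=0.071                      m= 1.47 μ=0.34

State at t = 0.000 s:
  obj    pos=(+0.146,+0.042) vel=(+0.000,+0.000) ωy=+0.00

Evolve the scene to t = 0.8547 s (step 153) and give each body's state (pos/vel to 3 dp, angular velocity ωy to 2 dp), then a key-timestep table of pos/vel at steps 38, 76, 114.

State at t = 0.8547 s:
  obj    pos=(+1.093,-0.364) vel=(+2.215,-0.949) ωy=+33.94

Key-timestep trajectory:
   step    t(s)  obj.x    obj.z    obj.vx   obj.vz 
     38  0.2123   +0.204  +0.017  +0.550  -0.236
     76  0.4246   +0.380  -0.058  +1.100  -0.472
    114  0.6369   +0.672  -0.183  +1.651  -0.707


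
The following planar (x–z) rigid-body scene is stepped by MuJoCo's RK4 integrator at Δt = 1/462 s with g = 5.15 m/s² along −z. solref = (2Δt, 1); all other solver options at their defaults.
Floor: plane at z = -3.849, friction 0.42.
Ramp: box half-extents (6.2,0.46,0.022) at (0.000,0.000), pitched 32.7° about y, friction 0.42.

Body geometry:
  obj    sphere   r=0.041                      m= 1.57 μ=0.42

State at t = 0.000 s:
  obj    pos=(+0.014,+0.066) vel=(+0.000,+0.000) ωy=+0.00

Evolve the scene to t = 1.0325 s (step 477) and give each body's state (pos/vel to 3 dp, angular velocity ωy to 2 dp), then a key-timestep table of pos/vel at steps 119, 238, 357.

State at t = 1.0325 s:
  obj    pos=(+0.905,-0.506) vel=(+1.727,-1.109) ωy=+50.04

Key-timestep trajectory:
   step    t(s)  obj.x    obj.z    obj.vx   obj.vz 
    119  0.2576   +0.069  +0.030  +0.431  -0.277
    238  0.5152   +0.236  -0.077  +0.862  -0.553
    357  0.7727   +0.513  -0.255  +1.292  -0.830


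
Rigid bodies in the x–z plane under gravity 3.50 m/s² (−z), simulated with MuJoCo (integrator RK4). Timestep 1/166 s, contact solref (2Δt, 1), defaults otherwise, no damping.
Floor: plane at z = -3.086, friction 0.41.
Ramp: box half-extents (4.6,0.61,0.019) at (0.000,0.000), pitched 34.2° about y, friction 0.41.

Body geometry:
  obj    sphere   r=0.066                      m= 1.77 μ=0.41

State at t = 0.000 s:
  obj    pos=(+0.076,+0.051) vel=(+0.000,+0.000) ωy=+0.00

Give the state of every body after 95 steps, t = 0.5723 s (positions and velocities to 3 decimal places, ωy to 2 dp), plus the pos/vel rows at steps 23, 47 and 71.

State at t = 0.5723 s:
  obj    pos=(+0.266,-0.078) vel=(+0.665,-0.452) ωy=+12.18

Key-timestep trajectory:
   step    t(s)  obj.x    obj.z    obj.vx   obj.vz 
     23  0.1386   +0.087  +0.043  +0.161  -0.109
     47  0.2831   +0.123  +0.019  +0.329  -0.224
     71  0.4277   +0.182  -0.021  +0.497  -0.338


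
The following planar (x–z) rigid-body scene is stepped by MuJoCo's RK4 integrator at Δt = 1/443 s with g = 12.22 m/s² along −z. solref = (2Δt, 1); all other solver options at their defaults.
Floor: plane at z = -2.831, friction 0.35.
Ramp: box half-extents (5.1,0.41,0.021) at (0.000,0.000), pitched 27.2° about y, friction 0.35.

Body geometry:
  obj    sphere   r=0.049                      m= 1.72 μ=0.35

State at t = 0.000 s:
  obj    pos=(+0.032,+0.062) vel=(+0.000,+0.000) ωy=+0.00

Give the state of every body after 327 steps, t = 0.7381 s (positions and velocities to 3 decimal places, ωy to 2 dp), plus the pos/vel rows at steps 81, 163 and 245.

State at t = 0.7381 s:
  obj    pos=(+0.999,-0.435) vel=(+2.619,-1.346) ωy=+60.10

Key-timestep trajectory:
   step    t(s)  obj.x    obj.z    obj.vx   obj.vz 
     81  0.1828   +0.091  +0.032  +0.649  -0.334
    163  0.3679   +0.272  -0.061  +1.306  -0.671
    245  0.5530   +0.575  -0.217  +1.963  -1.009


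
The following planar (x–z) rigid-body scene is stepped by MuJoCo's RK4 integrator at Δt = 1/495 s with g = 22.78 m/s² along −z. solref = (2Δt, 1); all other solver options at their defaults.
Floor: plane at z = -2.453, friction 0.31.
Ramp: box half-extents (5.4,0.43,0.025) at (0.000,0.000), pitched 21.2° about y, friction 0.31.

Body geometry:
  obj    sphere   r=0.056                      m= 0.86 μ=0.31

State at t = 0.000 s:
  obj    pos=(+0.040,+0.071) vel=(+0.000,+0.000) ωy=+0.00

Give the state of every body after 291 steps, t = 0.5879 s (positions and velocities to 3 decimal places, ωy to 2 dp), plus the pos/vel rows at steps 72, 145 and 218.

State at t = 0.5879 s:
  obj    pos=(+0.988,-0.296) vel=(+3.225,-1.251) ωy=+61.76

Key-timestep trajectory:
   step    t(s)  obj.x    obj.z    obj.vx   obj.vz 
     72  0.1455   +0.098  +0.049  +0.798  -0.310
    145  0.2929   +0.276  -0.020  +1.607  -0.623
    218  0.4404   +0.572  -0.135  +2.416  -0.937


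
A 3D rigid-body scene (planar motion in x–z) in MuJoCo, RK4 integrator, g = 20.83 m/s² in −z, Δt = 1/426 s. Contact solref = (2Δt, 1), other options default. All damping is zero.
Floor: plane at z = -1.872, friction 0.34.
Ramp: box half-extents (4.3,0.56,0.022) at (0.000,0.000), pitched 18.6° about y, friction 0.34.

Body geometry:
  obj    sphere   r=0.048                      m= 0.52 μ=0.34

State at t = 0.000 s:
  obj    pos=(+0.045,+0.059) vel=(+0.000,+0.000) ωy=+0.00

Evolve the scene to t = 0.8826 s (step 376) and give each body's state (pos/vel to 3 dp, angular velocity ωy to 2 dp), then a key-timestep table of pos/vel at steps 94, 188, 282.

State at t = 0.8826 s:
  obj    pos=(+1.797,-0.531) vel=(+3.970,-1.336) ωy=+87.26

Key-timestep trajectory:
   step    t(s)  obj.x    obj.z    obj.vx   obj.vz 
     94  0.2207   +0.154  +0.022  +0.993  -0.334
    188  0.4413   +0.483  -0.089  +1.985  -0.668
    282  0.6620   +1.030  -0.273  +2.977  -1.002


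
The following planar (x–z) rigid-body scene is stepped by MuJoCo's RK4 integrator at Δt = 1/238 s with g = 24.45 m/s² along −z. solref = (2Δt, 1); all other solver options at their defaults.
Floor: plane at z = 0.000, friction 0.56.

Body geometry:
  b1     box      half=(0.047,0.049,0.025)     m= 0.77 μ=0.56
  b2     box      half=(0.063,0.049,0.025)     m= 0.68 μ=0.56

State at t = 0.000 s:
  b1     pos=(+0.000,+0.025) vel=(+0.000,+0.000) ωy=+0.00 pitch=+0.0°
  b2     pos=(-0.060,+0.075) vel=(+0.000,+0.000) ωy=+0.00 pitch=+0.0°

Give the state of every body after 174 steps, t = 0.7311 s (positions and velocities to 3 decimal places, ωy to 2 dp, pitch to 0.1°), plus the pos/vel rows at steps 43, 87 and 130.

State at t = 0.7311 s:
  b1     pos=(+0.000,+0.025) vel=(+0.001,+0.000) ωy=+0.00 pitch=+0.0°
  b2     pos=(-0.073,+0.060) vel=(+0.000,-0.001) ωy=+0.02 pitch=-41.0°

Key-timestep trajectory:
   step    t(s)  b1.x    b1.z    b1.vx   b1.vz   b2.x    b2.z    b2.vx   b2.vz 
     43  0.1807   +0.000  +0.025  +0.002  +0.000   -0.072  +0.060  -0.040  -0.004
     87  0.3655   +0.000  +0.025  +0.001  +0.000   -0.073  +0.060  +0.000  -0.001
    130  0.5462   +0.000  +0.025  +0.001  +0.000   -0.073  +0.060  +0.000  -0.001


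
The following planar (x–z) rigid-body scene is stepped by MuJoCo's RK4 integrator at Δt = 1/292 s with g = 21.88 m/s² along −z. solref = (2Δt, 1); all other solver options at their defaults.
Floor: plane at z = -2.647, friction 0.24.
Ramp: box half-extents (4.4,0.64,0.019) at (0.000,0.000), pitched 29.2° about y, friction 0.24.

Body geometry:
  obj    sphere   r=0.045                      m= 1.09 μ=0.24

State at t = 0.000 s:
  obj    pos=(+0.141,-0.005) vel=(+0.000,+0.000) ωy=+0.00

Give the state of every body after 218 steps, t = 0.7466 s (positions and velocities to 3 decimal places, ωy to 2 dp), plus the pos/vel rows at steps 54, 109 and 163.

State at t = 0.7466 s:
  obj    pos=(+1.996,-1.042) vel=(+4.969,-2.777) ωy=+126.47

Key-timestep trajectory:
   step    t(s)  obj.x    obj.z    obj.vx   obj.vz 
     54  0.1849   +0.255  -0.069  +1.231  -0.688
    109  0.3733   +0.605  -0.265  +2.485  -1.389
    163  0.5582   +1.178  -0.585  +3.716  -2.077


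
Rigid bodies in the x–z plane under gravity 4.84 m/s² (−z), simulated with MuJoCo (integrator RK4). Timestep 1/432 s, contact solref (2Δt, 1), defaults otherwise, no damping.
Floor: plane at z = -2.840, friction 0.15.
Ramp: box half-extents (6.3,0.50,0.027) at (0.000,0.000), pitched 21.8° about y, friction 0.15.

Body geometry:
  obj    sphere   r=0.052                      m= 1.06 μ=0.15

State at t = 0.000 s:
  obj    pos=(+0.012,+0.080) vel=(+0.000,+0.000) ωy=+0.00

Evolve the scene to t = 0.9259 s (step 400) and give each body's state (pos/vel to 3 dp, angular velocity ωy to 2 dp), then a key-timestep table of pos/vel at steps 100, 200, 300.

State at t = 0.9259 s:
  obj    pos=(+0.523,-0.124) vel=(+1.104,-0.441) ωy=+22.86

Key-timestep trajectory:
   step    t(s)  obj.x    obj.z    obj.vx   obj.vz 
    100  0.2315   +0.044  +0.067  +0.276  -0.110
    200  0.4630   +0.140  +0.029  +0.552  -0.221
    300  0.6944   +0.300  -0.035  +0.828  -0.331


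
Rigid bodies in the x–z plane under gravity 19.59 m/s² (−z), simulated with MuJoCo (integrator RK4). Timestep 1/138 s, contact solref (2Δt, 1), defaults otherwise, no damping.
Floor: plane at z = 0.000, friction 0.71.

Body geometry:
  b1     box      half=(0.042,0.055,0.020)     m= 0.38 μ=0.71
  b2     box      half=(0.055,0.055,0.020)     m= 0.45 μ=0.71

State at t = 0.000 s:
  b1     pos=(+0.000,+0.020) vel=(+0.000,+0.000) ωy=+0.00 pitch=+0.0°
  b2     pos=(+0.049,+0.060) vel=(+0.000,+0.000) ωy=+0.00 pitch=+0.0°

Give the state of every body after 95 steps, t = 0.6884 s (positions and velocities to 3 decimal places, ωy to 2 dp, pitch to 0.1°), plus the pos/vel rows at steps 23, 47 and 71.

State at t = 0.6884 s:
  b1     pos=(-0.001,+0.020) vel=(-0.001,+0.000) ωy=+0.00 pitch=+0.0°
  b2     pos=(+0.058,+0.051) vel=(+0.000,-0.001) ωy=-0.04 pitch=+41.3°

Key-timestep trajectory:
   step    t(s)  b1.x    b1.z    b1.vx   b1.vz   b2.x    b2.z    b2.vx   b2.vz 
     23  0.1667   +0.000  +0.020  +0.000  +0.000   +0.064  +0.053  -0.055  +0.029
     47  0.3406   +0.000  +0.020  -0.001  +0.000   +0.058  +0.052  +0.000  -0.001
     71  0.5145   -0.001  +0.020  -0.001  +0.000   +0.058  +0.051  +0.000  -0.001


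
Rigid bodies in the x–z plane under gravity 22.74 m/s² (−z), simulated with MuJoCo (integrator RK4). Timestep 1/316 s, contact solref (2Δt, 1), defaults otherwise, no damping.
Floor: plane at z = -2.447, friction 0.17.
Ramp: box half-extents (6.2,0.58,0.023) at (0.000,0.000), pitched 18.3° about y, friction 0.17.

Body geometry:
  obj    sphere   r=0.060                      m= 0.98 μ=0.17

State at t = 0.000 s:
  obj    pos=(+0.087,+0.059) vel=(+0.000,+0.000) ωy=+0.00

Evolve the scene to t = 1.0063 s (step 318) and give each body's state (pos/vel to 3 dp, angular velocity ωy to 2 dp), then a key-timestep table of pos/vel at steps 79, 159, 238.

State at t = 1.0063 s:
  obj    pos=(+2.539,-0.752) vel=(+4.873,-1.612) ωy=+85.53

Key-timestep trajectory:
   step    t(s)  obj.x    obj.z    obj.vx   obj.vz 
     79  0.2500   +0.238  +0.009  +1.211  -0.400
    159  0.5032   +0.700  -0.144  +2.437  -0.806
    238  0.7532   +1.460  -0.396  +3.647  -1.206


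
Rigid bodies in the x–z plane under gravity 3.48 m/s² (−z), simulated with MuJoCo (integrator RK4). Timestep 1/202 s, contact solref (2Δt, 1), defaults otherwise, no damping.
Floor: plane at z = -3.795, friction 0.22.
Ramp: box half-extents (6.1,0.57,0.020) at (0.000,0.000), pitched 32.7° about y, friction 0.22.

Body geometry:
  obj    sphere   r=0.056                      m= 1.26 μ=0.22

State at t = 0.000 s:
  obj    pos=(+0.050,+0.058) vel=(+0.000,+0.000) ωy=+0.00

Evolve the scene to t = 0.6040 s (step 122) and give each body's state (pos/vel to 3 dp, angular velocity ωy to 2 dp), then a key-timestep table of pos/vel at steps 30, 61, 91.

State at t = 0.6040 s:
  obj    pos=(+0.256,-0.074) vel=(+0.683,-0.438) ωy=+14.48

Key-timestep trajectory:
   step    t(s)  obj.x    obj.z    obj.vx   obj.vz 
     30  0.1485   +0.063  +0.050  +0.168  -0.108
     61  0.3020   +0.102  +0.025  +0.341  -0.219
     91  0.4505   +0.165  -0.015  +0.509  -0.327


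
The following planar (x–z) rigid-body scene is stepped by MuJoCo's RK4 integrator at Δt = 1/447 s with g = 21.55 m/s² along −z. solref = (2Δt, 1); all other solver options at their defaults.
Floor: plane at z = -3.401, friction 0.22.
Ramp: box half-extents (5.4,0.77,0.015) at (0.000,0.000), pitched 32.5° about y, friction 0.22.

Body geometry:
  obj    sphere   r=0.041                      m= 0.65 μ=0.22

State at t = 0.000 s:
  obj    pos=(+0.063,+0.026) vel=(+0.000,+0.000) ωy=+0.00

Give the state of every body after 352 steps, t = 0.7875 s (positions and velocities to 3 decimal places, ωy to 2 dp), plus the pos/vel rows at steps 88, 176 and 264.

State at t = 0.7875 s:
  obj    pos=(+2.226,-1.352) vel=(+5.493,-3.500) ωy=+158.82

Key-timestep trajectory:
   step    t(s)  obj.x    obj.z    obj.vx   obj.vz 
     88  0.1969   +0.198  -0.060  +1.374  -0.875
    176  0.3937   +0.604  -0.318  +2.747  -1.750
    264  0.5906   +1.280  -0.749  +4.120  -2.625


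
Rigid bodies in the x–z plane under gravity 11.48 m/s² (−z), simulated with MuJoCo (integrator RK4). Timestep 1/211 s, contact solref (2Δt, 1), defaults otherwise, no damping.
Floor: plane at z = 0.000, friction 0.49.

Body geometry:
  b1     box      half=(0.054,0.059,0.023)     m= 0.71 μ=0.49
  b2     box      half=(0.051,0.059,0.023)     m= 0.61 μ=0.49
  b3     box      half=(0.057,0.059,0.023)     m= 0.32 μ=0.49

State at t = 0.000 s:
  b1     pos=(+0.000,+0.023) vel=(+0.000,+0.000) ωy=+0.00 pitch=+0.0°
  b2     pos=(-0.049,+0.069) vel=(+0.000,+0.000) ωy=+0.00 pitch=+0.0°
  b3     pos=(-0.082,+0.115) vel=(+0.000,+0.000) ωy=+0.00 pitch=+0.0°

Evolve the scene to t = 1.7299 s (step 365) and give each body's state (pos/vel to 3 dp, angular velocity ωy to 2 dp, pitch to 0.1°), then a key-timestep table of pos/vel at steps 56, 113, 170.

State at t = 1.7299 s:
  b1     pos=(+0.000,+0.023) vel=(+0.000,+0.000) ωy=+0.00 pitch=+0.0°
  b2     pos=(-0.099,+0.051) vel=(+0.000,+0.000) ωy=+0.00 pitch=-90.0°
  b3     pos=(-0.251,+0.023) vel=(+0.000,+0.000) ωy=+0.00 pitch=+180.0°

Key-timestep trajectory:
   step    t(s)  b1.x    b1.z    b1.vx   b1.vz   b2.x    b2.z    b2.vx   b2.vz   b3.x    b3.z    b3.vx   b3.vz 
     56  0.2654   +0.000  +0.023  +0.000  +0.000   -0.081  +0.055  -0.330  +0.049   -0.138  +0.060  -0.190  +0.095
    113  0.5355   +0.000  +0.023  +0.000  +0.000   -0.114  +0.055  +0.053  -0.007   -0.208  +0.059  -0.272  -0.081
    170  0.8057   +0.000  +0.023  +0.000  +0.000   -0.100  +0.051  -0.118  +0.039   -0.251  +0.023  +0.000  +0.000


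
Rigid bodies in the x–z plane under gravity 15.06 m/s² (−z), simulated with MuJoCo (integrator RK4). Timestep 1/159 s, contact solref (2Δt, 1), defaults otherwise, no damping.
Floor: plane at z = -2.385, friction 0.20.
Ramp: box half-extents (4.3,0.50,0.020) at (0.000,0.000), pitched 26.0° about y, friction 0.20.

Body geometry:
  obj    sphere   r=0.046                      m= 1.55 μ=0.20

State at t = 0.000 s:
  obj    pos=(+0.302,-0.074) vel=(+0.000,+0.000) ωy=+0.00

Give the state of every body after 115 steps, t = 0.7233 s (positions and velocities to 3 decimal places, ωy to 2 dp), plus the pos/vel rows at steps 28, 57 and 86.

State at t = 0.7233 s:
  obj    pos=(+1.411,-0.615) vel=(+3.066,-1.495) ωy=+74.11

Key-timestep trajectory:
   step    t(s)  obj.x    obj.z    obj.vx   obj.vz 
     28  0.1761   +0.368  -0.106  +0.747  -0.364
     57  0.3585   +0.575  -0.207  +1.520  -0.741
     86  0.5409   +0.922  -0.376  +2.293  -1.118


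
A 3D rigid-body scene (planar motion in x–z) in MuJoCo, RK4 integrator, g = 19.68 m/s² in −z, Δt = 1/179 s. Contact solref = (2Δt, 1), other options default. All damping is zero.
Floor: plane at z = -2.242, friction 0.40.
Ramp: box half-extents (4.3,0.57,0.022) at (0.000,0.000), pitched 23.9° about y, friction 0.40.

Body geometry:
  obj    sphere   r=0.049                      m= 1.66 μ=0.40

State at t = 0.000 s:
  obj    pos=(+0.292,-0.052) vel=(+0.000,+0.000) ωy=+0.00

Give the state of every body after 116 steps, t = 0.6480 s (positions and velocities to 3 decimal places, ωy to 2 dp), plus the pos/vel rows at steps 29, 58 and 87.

State at t = 0.6480 s:
  obj    pos=(+1.385,-0.536) vel=(+3.374,-1.495) ωy=+75.30

Key-timestep trajectory:
   step    t(s)  obj.x    obj.z    obj.vx   obj.vz 
     29  0.1620   +0.360  -0.082  +0.844  -0.374
     58  0.3240   +0.565  -0.173  +1.687  -0.748
     87  0.4860   +0.907  -0.324  +2.531  -1.121


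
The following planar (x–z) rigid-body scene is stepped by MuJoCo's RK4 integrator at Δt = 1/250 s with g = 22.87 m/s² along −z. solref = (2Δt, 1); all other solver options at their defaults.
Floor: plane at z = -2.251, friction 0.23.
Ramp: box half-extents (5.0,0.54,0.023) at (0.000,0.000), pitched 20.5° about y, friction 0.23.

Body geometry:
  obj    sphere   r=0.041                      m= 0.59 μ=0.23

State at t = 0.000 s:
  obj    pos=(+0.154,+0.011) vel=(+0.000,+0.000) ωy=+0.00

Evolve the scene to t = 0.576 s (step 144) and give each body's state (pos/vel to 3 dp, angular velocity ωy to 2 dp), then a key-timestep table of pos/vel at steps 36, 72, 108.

State at t = 0.576 s:
  obj    pos=(+1.043,-0.322) vel=(+3.087,-1.154) ωy=+80.35

Key-timestep trajectory:
   step    t(s)  obj.x    obj.z    obj.vx   obj.vz 
     36  0.1440   +0.210  -0.010  +0.772  -0.289
     72  0.2880   +0.376  -0.072  +1.543  -0.577
    108  0.4320   +0.654  -0.176  +2.315  -0.866


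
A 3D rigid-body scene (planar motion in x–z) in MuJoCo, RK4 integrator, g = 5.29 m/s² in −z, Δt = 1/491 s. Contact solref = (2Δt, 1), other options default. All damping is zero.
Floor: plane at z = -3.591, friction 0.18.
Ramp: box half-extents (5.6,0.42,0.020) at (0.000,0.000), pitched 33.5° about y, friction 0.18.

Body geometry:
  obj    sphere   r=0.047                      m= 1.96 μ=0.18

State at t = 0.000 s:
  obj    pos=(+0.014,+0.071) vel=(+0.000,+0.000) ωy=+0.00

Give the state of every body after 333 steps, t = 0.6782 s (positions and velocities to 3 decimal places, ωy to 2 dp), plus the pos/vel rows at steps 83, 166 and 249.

State at t = 0.6782 s:
  obj    pos=(+0.422,-0.199) vel=(+1.204,-0.793) ωy=+28.63

Key-timestep trajectory:
   step    t(s)  obj.x    obj.z    obj.vx   obj.vz 
     83  0.1690   +0.039  +0.054  +0.301  -0.197
    166  0.3381   +0.116  +0.004  +0.600  -0.398
    249  0.5071   +0.242  -0.080  +0.901  -0.592


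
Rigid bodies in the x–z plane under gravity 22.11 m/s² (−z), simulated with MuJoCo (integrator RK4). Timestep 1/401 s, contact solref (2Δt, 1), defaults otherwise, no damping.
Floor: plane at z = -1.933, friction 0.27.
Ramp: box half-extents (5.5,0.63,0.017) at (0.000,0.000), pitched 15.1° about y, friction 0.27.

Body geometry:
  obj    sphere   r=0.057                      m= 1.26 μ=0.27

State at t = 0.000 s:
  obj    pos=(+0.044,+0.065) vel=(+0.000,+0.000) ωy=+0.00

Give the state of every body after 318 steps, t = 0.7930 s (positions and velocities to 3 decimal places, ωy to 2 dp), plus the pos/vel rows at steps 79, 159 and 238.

State at t = 0.7930 s:
  obj    pos=(+1.293,-0.272) vel=(+3.150,-0.850) ωy=+57.23

Key-timestep trajectory:
   step    t(s)  obj.x    obj.z    obj.vx   obj.vz 
     79  0.1970   +0.121  +0.044  +0.783  -0.211
    159  0.3965   +0.356  -0.019  +1.575  -0.425
    238  0.5935   +0.744  -0.124  +2.358  -0.636


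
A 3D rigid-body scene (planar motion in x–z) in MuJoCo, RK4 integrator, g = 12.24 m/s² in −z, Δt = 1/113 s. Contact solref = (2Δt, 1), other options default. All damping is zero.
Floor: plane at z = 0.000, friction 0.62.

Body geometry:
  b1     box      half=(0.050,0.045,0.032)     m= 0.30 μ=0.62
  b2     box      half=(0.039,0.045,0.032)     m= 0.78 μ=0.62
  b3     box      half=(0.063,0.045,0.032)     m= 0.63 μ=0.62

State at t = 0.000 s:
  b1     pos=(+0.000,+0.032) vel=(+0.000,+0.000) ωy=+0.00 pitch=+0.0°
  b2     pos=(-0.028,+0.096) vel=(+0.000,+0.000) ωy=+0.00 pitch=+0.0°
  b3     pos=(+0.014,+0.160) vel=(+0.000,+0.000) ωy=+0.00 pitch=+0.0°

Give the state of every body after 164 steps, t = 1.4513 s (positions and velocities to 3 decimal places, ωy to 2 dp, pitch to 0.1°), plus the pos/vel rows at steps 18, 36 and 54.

State at t = 1.4513 s:
  b1     pos=(+0.000,+0.032) vel=(+0.000,+0.000) ωy=+0.00 pitch=+0.0°
  b2     pos=(-0.029,+0.096) vel=(+0.000,+0.000) ωy=+0.00 pitch=-0.1°
  b3     pos=(+0.153,+0.032) vel=(+0.000,+0.000) ωy=+0.00 pitch=+180.0°

Key-timestep trajectory:
   step    t(s)  b1.x    b1.z    b1.vx   b1.vz   b2.x    b2.z    b2.vx   b2.vz   b3.x    b3.z    b3.vx   b3.vz 
     18  0.1593   +0.000  +0.032  -0.001  +0.000   -0.028  +0.096  -0.002  +0.001   +0.021  +0.158  +0.113  -0.036
     36  0.3186   +0.000  +0.032  -0.001  +0.001   -0.028  +0.096  -0.002  +0.001   +0.060  +0.130  +0.439  -0.048
     54  0.4779   +0.000  +0.032  +0.000  +0.000   -0.029  +0.096  +0.000  +0.000   +0.148  +0.033  +0.801  -1.011
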